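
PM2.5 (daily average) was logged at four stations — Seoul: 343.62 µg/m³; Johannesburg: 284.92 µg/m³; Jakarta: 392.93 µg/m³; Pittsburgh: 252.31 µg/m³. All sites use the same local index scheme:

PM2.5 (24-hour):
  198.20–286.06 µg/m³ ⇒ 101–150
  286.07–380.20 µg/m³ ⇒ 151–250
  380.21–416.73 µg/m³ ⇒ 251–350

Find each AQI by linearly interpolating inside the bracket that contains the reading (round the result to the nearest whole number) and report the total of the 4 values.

777

Seoul: 343.62 lies in 286.07–380.20, so I_lo=151, I_hi=250, C_lo=286.07, C_hi=380.20.
(250−151)/(380.20−286.07) × (343.62−286.07) + 151 = 99/94.13 × 57.55 + 151 ≈ 211.53 → 212.
Johannesburg: 284.92 ∈ [198.20, 286.06] ↔ index [101, 150].
101 + (284.92−198.20)·(150−101)/(286.06−198.20) = 101 + 86.72·49/87.86 ≈ 149.36, so AQI = 149.
Jakarta: 392.93 ∈ [380.21, 416.73] ↔ index [251, 350].
251 + (392.93−380.21)·(350−251)/(416.73−380.21) = 251 + 12.72·99/36.52 ≈ 285.48, so AQI = 285.
Pittsburgh 252.31: bracket 198.20–286.06 → index 101–150; slope 49/87.86, offset 54.11.
AQI = 101 + 49/87.86·54.11 ≈ 131.18 ⇒ 131.
AQIs: Seoul=212, Johannesburg=149, Jakarta=285, Pittsburgh=131. Sum = 212 + 149 + 285 + 131 = 777.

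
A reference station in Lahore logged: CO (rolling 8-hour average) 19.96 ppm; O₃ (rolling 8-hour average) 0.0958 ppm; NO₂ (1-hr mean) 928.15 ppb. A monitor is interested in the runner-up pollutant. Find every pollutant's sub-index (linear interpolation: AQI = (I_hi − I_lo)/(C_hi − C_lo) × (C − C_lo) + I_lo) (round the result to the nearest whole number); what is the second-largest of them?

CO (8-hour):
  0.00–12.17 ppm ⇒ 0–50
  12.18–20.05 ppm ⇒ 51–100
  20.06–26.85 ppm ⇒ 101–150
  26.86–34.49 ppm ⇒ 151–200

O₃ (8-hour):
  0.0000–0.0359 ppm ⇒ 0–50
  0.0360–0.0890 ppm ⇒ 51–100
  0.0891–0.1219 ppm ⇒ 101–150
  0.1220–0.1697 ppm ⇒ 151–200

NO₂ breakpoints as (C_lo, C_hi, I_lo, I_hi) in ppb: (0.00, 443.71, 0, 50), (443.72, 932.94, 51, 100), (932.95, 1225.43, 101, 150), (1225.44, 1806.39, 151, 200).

100

CO 19.96: bracket 12.18–20.05 → index 51–100; slope 49/7.87, offset 7.78.
AQI = 51 + 49/7.87·7.78 ≈ 99.44 ⇒ 99.
O₃: 0.0958 ∈ [0.0891, 0.1219] ↔ index [101, 150].
101 + (0.0958−0.0891)·(150−101)/(0.1219−0.0891) = 101 + 0.0067·49/0.0328 ≈ 111.01, so AQI = 111.
NO₂: 928.15 ∈ [443.72, 932.94] ↔ index [51, 100].
51 + (928.15−443.72)·(100−51)/(932.94−443.72) = 51 + 484.43·49/489.22 ≈ 99.52, so AQI = 100.
Sub-indices: CO→99, O₃→111, NO₂→100. Ranked high→low: 111, 100, 99. Second-highest sub-index = 100.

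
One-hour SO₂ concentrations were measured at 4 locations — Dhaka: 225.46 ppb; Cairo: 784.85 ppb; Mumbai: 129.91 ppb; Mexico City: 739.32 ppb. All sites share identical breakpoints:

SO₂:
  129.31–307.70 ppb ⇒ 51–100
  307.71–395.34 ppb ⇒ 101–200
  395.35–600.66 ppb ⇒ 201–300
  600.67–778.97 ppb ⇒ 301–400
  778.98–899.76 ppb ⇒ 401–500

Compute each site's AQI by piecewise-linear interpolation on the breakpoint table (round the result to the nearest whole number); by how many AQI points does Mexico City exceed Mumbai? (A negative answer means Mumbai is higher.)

327

Dhaka: 225.46 lies in 129.31–307.70, so I_lo=51, I_hi=100, C_lo=129.31, C_hi=307.70.
(100−51)/(307.70−129.31) × (225.46−129.31) + 51 = 49/178.39 × 96.15 + 51 ≈ 77.41 → 77.
Cairo: row 778.98–899.76 (AQI 401–500). (500−401)·(784.85−778.98)/(899.76−778.98) + 401 = 99·5.87/120.78 + 401 ≈ 405.81 → 406.
Mumbai: row 129.31–307.70 (AQI 51–100). (100−51)·(129.91−129.31)/(307.70−129.31) + 51 = 49·0.60/178.39 + 51 ≈ 51.16 → 51.
Mexico City: 739.32 ∈ [600.67, 778.97] ↔ index [301, 400].
301 + (739.32−600.67)·(400−301)/(778.97−600.67) = 301 + 138.65·99/178.30 ≈ 377.98, so AQI = 378.
AQIs: Dhaka=77, Cairo=406, Mumbai=51, Mexico City=378. Mexico City (378) − Mumbai (51) = 327.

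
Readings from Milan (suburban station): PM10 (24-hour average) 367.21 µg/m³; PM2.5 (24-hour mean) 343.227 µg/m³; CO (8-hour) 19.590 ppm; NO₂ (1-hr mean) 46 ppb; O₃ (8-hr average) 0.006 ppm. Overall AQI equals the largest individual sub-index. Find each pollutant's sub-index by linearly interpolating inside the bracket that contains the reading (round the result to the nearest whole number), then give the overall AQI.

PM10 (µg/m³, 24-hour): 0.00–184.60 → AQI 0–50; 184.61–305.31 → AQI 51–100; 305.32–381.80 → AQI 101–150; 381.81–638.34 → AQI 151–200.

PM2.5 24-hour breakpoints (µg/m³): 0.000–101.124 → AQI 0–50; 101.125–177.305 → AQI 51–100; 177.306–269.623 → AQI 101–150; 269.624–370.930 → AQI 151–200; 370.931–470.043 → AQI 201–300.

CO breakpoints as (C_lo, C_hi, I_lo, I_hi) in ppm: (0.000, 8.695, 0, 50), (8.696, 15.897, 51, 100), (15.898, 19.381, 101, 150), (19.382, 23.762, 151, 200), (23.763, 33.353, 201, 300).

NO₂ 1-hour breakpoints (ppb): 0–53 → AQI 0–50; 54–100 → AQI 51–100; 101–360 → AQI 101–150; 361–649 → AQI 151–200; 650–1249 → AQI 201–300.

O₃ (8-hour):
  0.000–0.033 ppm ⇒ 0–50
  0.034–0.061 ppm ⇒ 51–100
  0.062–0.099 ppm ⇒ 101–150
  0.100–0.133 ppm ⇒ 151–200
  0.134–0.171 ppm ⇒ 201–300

PM10: 367.21 lies in 305.32–381.80, so I_lo=101, I_hi=150, C_lo=305.32, C_hi=381.80.
(150−101)/(381.80−305.32) × (367.21−305.32) + 101 = 49/76.48 × 61.89 + 101 ≈ 140.65 → 141.
PM2.5: 343.227 lies in 269.624–370.930, so I_lo=151, I_hi=200, C_lo=269.624, C_hi=370.930.
(200−151)/(370.930−269.624) × (343.227−269.624) + 151 = 49/101.306 × 73.603 + 151 ≈ 186.60 → 187.
CO: row 19.382–23.762 (AQI 151–200). (200−151)·(19.590−19.382)/(23.762−19.382) + 151 = 49·0.208/4.380 + 151 ≈ 153.33 → 153.
NO₂ 46: bracket 0–53 → index 0–50; slope 50/53, offset 46.
AQI = 0 + 50/53·46 ≈ 43.40 ⇒ 43.
O₃: 0.006 ∈ [0.000, 0.033] ↔ index [0, 50].
0 + (0.006−0.000)·(50−0)/(0.033−0.000) = 0 + 0.006·50/0.033 ≈ 9.09, so AQI = 9.
Sub-indices: PM10→141, PM2.5→187, CO→153, NO₂→43, O₃→9. Overall AQI = max = 187; dominant pollutant is PM2.5.
AQI 187: Unhealthy.

187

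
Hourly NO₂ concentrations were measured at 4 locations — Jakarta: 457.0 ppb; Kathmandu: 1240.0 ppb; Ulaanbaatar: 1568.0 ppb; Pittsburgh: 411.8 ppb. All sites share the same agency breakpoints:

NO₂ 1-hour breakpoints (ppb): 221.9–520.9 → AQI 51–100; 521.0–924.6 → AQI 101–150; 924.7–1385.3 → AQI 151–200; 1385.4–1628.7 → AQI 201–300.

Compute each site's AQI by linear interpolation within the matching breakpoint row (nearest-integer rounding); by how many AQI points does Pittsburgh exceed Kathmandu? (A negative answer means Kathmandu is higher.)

-103

Jakarta: row 221.9–520.9 (AQI 51–100). (100−51)·(457.0−221.9)/(520.9−221.9) + 51 = 49·235.1/299.0 + 51 ≈ 89.53 → 90.
Kathmandu: 1240.0 lies in 924.7–1385.3, so I_lo=151, I_hi=200, C_lo=924.7, C_hi=1385.3.
(200−151)/(1385.3−924.7) × (1240.0−924.7) + 151 = 49/460.6 × 315.3 + 151 ≈ 184.54 → 185.
Ulaanbaatar 1568.0: bracket 1385.4–1628.7 → index 201–300; slope 99/243.3, offset 182.6.
AQI = 201 + 99/243.3·182.6 ≈ 275.30 ⇒ 275.
Pittsburgh: row 221.9–520.9 (AQI 51–100). (100−51)·(411.8−221.9)/(520.9−221.9) + 51 = 49·189.9/299.0 + 51 ≈ 82.12 → 82.
AQIs: Jakarta=90, Kathmandu=185, Ulaanbaatar=275, Pittsburgh=82. Pittsburgh (82) − Kathmandu (185) = -103.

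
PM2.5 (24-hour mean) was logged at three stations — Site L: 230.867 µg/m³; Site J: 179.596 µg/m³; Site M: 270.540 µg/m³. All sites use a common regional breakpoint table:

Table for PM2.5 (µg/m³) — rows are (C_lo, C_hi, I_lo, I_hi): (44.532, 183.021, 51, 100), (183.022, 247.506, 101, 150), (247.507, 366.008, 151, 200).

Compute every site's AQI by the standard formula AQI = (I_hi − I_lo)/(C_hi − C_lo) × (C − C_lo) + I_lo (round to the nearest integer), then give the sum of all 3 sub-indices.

Site L: row 183.022–247.506 (AQI 101–150). (150−101)·(230.867−183.022)/(247.506−183.022) + 101 = 49·47.845/64.484 + 101 ≈ 137.36 → 137.
Site J: row 44.532–183.021 (AQI 51–100). (100−51)·(179.596−44.532)/(183.021−44.532) + 51 = 49·135.064/138.489 + 51 ≈ 98.79 → 99.
Site M 270.540: bracket 247.507–366.008 → index 151–200; slope 49/118.501, offset 23.033.
AQI = 151 + 49/118.501·23.033 ≈ 160.52 ⇒ 161.
AQIs: Site L=137, Site J=99, Site M=161. Sum = 137 + 99 + 161 = 397.

397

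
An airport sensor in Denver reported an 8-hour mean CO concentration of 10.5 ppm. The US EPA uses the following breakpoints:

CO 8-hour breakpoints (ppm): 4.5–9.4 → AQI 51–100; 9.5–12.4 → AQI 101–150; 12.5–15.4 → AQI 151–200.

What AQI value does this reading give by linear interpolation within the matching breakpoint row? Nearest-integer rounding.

118

CO: row 9.5–12.4 (AQI 101–150). (150−101)·(10.5−9.5)/(12.4−9.5) + 101 = 49·1.0/2.9 + 101 ≈ 117.90 → 118.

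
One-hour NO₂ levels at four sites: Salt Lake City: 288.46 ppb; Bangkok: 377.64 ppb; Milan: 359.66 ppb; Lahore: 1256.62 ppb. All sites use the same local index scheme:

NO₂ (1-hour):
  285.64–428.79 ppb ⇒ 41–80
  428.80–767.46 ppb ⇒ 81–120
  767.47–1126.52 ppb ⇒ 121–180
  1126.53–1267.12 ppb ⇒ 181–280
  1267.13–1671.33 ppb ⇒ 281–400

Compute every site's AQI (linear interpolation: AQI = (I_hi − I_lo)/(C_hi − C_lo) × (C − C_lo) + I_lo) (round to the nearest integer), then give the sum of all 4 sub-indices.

Salt Lake City: row 285.64–428.79 (AQI 41–80). (80−41)·(288.46−285.64)/(428.79−285.64) + 41 = 39·2.82/143.15 + 41 ≈ 41.77 → 42.
Bangkok: row 285.64–428.79 (AQI 41–80). (80−41)·(377.64−285.64)/(428.79−285.64) + 41 = 39·92.00/143.15 + 41 ≈ 66.06 → 66.
Milan: 359.66 lies in 285.64–428.79, so I_lo=41, I_hi=80, C_lo=285.64, C_hi=428.79.
(80−41)/(428.79−285.64) × (359.66−285.64) + 41 = 39/143.15 × 74.02 + 41 ≈ 61.17 → 61.
Lahore 1256.62: bracket 1126.53–1267.12 → index 181–280; slope 99/140.59, offset 130.09.
AQI = 181 + 99/140.59·130.09 ≈ 272.61 ⇒ 273.
AQIs: Salt Lake City=42, Bangkok=66, Milan=61, Lahore=273. Sum = 42 + 66 + 61 + 273 = 442.

442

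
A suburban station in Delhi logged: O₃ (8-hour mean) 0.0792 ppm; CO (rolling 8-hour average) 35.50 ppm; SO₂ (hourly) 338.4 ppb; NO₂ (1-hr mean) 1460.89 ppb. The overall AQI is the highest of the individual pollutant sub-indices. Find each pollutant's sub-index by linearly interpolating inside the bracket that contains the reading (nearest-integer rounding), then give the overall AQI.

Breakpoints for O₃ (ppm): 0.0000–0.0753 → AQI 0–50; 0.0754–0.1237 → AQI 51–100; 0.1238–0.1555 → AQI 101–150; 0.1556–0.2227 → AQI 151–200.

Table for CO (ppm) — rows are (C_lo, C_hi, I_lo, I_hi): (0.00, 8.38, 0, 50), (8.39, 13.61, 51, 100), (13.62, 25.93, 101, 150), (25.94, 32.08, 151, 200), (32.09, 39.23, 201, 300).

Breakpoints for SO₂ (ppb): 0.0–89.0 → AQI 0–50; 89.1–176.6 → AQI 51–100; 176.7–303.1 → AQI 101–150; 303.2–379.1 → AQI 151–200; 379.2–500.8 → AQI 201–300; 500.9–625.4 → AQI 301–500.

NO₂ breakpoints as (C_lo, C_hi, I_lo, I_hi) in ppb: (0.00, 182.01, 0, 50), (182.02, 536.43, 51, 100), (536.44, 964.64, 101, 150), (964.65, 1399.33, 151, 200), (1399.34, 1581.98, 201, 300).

O₃: 0.0792 lies in 0.0754–0.1237, so I_lo=51, I_hi=100, C_lo=0.0754, C_hi=0.1237.
(100−51)/(0.1237−0.0754) × (0.0792−0.0754) + 51 = 49/0.0483 × 0.0038 + 51 ≈ 54.86 → 55.
CO 35.50: bracket 32.09–39.23 → index 201–300; slope 99/7.14, offset 3.41.
AQI = 201 + 99/7.14·3.41 ≈ 248.28 ⇒ 248.
SO₂: row 303.2–379.1 (AQI 151–200). (200−151)·(338.4−303.2)/(379.1−303.2) + 151 = 49·35.2/75.9 + 151 ≈ 173.72 → 174.
NO₂: 1460.89 ∈ [1399.34, 1581.98] ↔ index [201, 300].
201 + (1460.89−1399.34)·(300−201)/(1581.98−1399.34) = 201 + 61.55·99/182.64 ≈ 234.36, so AQI = 234.
Sub-indices: O₃→55, CO→248, SO₂→174, NO₂→234. Overall AQI = max = 248; dominant pollutant is CO.
AQI 248: Very Unhealthy.

248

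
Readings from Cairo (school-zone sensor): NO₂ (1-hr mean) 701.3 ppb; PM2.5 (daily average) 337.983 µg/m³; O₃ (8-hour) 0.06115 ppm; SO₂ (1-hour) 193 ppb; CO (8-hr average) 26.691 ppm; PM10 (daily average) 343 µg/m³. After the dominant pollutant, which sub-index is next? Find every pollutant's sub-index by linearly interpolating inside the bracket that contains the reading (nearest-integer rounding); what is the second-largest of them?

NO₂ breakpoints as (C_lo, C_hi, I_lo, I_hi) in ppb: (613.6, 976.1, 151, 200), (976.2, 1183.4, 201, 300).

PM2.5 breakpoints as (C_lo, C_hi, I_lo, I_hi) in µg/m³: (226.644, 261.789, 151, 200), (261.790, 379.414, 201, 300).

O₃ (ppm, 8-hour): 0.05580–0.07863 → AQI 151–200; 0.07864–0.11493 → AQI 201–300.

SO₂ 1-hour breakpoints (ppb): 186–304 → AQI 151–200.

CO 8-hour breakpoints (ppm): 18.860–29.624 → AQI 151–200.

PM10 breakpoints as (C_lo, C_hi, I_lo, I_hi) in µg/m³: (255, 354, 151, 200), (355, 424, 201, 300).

NO₂: 701.3 lies in 613.6–976.1, so I_lo=151, I_hi=200, C_lo=613.6, C_hi=976.1.
(200−151)/(976.1−613.6) × (701.3−613.6) + 151 = 49/362.5 × 87.7 + 151 ≈ 162.85 → 163.
PM2.5: row 261.790–379.414 (AQI 201–300). (300−201)·(337.983−261.790)/(379.414−261.790) + 201 = 99·76.193/117.624 + 201 ≈ 265.13 → 265.
O₃: row 0.05580–0.07863 (AQI 151–200). (200−151)·(0.06115−0.05580)/(0.07863−0.05580) + 151 = 49·0.00535/0.02283 + 151 ≈ 162.48 → 162.
SO₂: 193 lies in 186–304, so I_lo=151, I_hi=200, C_lo=186, C_hi=304.
(200−151)/(304−186) × (193−186) + 151 = 49/118 × 7 + 151 ≈ 153.91 → 154.
CO: 26.691 lies in 18.860–29.624, so I_lo=151, I_hi=200, C_lo=18.860, C_hi=29.624.
(200−151)/(29.624−18.860) × (26.691−18.860) + 151 = 49/10.764 × 7.831 + 151 ≈ 186.65 → 187.
PM10: 343 lies in 255–354, so I_lo=151, I_hi=200, C_lo=255, C_hi=354.
(200−151)/(354−255) × (343−255) + 151 = 49/99 × 88 + 151 ≈ 194.56 → 195.
Sub-indices: NO₂→163, PM2.5→265, O₃→162, SO₂→154, CO→187, PM10→195. Ranked high→low: 265, 195, 187, 163, 162, 154. Second-highest sub-index = 195.

195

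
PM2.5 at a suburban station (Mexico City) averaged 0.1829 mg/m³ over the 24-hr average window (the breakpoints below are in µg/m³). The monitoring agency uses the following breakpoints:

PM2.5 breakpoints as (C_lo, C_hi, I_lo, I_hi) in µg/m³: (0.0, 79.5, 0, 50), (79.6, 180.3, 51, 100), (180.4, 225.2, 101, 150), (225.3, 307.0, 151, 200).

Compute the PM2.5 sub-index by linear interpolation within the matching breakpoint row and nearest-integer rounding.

Convert: 0.1829 mg/m³ = 182.9 µg/m³.
PM2.5: row 180.4–225.2 (AQI 101–150). (150−101)·(182.9−180.4)/(225.2−180.4) + 101 = 49·2.5/44.8 + 101 ≈ 103.73 → 104.
AQI 104 falls in the Unhealthy for Sensitive Groups category.

104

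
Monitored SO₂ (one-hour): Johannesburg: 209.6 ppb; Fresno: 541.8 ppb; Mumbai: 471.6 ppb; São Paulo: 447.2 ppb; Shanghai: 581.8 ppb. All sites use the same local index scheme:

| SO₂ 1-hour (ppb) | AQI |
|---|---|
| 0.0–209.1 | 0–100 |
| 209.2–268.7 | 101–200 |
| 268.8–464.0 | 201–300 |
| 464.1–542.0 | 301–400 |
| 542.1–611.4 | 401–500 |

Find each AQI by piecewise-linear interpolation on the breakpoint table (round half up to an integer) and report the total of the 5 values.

1562

Johannesburg: 209.6 lies in 209.2–268.7, so I_lo=101, I_hi=200, C_lo=209.2, C_hi=268.7.
(200−101)/(268.7−209.2) × (209.6−209.2) + 101 = 99/59.5 × 0.4 + 101 ≈ 101.67 → 102.
Fresno: 541.8 ∈ [464.1, 542.0] ↔ index [301, 400].
301 + (541.8−464.1)·(400−301)/(542.0−464.1) = 301 + 77.7·99/77.9 ≈ 399.75, so AQI = 400.
Mumbai: 471.6 lies in 464.1–542.0, so I_lo=301, I_hi=400, C_lo=464.1, C_hi=542.0.
(400−301)/(542.0−464.1) × (471.6−464.1) + 301 = 99/77.9 × 7.5 + 301 ≈ 310.53 → 311.
São Paulo: row 268.8–464.0 (AQI 201–300). (300−201)·(447.2−268.8)/(464.0−268.8) + 201 = 99·178.4/195.2 + 201 ≈ 291.48 → 291.
Shanghai: row 542.1–611.4 (AQI 401–500). (500−401)·(581.8−542.1)/(611.4−542.1) + 401 = 99·39.7/69.3 + 401 ≈ 457.71 → 458.
AQIs: Johannesburg=102, Fresno=400, Mumbai=311, São Paulo=291, Shanghai=458. Sum = 102 + 400 + 311 + 291 + 458 = 1562.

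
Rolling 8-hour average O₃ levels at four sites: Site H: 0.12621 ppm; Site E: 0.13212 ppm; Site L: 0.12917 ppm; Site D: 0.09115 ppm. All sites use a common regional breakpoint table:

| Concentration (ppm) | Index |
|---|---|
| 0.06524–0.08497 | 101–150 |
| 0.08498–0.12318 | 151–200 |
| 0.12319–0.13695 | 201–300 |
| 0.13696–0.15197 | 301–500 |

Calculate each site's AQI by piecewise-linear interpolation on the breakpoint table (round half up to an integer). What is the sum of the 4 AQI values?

891

Site H: 0.12621 ∈ [0.12319, 0.13695] ↔ index [201, 300].
201 + (0.12621−0.12319)·(300−201)/(0.13695−0.12319) = 201 + 0.00302·99/0.01376 ≈ 222.73, so AQI = 223.
Site E: 0.13212 ∈ [0.12319, 0.13695] ↔ index [201, 300].
201 + (0.13212−0.12319)·(300−201)/(0.13695−0.12319) = 201 + 0.00893·99/0.01376 ≈ 265.25, so AQI = 265.
Site L: row 0.12319–0.13695 (AQI 201–300). (300−201)·(0.12917−0.12319)/(0.13695−0.12319) + 201 = 99·0.00598/0.01376 + 201 ≈ 244.02 → 244.
Site D: row 0.08498–0.12318 (AQI 151–200). (200−151)·(0.09115−0.08498)/(0.12318−0.08498) + 151 = 49·0.00617/0.03820 + 151 ≈ 158.91 → 159.
AQIs: Site H=223, Site E=265, Site L=244, Site D=159. Sum = 223 + 265 + 244 + 159 = 891.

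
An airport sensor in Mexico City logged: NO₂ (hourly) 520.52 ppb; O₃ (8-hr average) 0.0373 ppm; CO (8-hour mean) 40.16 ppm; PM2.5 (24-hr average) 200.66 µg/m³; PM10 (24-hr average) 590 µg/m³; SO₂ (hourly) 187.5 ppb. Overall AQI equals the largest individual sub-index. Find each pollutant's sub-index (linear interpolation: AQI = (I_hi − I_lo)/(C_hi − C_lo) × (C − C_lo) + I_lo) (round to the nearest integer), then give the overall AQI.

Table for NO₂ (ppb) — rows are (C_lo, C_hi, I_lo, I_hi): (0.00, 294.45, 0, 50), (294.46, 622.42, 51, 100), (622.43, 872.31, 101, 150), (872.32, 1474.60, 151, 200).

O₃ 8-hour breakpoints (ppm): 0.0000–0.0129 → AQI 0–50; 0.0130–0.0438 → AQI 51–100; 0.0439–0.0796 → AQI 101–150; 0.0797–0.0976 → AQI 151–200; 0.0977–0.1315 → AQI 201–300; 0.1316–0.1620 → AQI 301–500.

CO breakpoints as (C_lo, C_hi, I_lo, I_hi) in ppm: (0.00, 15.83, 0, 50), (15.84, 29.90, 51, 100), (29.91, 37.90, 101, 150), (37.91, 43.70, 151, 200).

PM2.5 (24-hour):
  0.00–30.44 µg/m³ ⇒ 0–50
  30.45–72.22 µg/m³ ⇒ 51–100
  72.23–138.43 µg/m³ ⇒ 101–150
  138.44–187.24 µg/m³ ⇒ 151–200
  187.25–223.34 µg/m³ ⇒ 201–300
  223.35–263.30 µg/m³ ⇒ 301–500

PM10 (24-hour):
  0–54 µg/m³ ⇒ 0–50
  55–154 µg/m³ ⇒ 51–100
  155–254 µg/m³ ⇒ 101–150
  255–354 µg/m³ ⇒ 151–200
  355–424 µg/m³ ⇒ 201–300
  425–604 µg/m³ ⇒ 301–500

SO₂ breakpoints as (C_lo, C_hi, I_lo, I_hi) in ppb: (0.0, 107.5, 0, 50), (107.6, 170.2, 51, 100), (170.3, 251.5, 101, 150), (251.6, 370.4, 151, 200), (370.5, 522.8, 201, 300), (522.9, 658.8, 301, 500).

484

NO₂ 520.52: bracket 294.46–622.42 → index 51–100; slope 49/327.96, offset 226.06.
AQI = 51 + 49/327.96·226.06 ≈ 84.78 ⇒ 85.
O₃ 0.0373: bracket 0.0130–0.0438 → index 51–100; slope 49/0.0308, offset 0.0243.
AQI = 51 + 49/0.0308·0.0243 ≈ 89.66 ⇒ 90.
CO: 40.16 lies in 37.91–43.70, so I_lo=151, I_hi=200, C_lo=37.91, C_hi=43.70.
(200−151)/(43.70−37.91) × (40.16−37.91) + 151 = 49/5.79 × 2.25 + 151 ≈ 170.04 → 170.
PM2.5 200.66: bracket 187.25–223.34 → index 201–300; slope 99/36.09, offset 13.41.
AQI = 201 + 99/36.09·13.41 ≈ 237.79 ⇒ 238.
PM10: row 425–604 (AQI 301–500). (500−301)·(590−425)/(604−425) + 301 = 199·165/179 + 301 ≈ 484.44 → 484.
SO₂: 187.5 lies in 170.3–251.5, so I_lo=101, I_hi=150, C_lo=170.3, C_hi=251.5.
(150−101)/(251.5−170.3) × (187.5−170.3) + 101 = 49/81.2 × 17.2 + 101 ≈ 111.38 → 111.
Sub-indices: NO₂→85, O₃→90, CO→170, PM2.5→238, PM10→484, SO₂→111. Overall AQI = max = 484; dominant pollutant is PM10.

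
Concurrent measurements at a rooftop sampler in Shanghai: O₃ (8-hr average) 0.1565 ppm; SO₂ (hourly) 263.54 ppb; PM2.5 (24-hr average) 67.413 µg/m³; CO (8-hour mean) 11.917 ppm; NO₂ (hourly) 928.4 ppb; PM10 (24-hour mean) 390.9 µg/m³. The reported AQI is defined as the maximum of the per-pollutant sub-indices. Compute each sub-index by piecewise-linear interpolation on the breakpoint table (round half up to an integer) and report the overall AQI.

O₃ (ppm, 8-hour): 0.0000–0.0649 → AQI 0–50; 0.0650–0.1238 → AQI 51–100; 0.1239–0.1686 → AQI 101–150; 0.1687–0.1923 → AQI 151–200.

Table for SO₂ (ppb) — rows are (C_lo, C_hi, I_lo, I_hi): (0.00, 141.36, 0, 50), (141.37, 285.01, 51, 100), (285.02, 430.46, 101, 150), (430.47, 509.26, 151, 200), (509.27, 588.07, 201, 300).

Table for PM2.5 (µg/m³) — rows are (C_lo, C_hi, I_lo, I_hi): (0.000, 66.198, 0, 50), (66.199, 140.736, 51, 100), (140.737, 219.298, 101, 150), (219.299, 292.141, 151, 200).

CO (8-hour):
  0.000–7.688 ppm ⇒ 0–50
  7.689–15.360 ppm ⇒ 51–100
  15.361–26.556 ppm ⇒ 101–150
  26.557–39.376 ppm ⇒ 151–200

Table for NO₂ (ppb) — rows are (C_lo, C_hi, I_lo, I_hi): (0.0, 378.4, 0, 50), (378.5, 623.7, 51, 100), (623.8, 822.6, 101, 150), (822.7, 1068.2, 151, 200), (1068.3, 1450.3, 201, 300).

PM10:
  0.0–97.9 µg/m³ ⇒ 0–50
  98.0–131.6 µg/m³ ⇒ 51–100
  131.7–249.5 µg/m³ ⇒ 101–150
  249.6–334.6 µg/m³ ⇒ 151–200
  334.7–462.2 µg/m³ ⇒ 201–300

245

O₃: 0.1565 lies in 0.1239–0.1686, so I_lo=101, I_hi=150, C_lo=0.1239, C_hi=0.1686.
(150−101)/(0.1686−0.1239) × (0.1565−0.1239) + 101 = 49/0.0447 × 0.0326 + 101 ≈ 136.74 → 137.
SO₂: 263.54 ∈ [141.37, 285.01] ↔ index [51, 100].
51 + (263.54−141.37)·(100−51)/(285.01−141.37) = 51 + 122.17·49/143.64 ≈ 92.68, so AQI = 93.
PM2.5 67.413: bracket 66.199–140.736 → index 51–100; slope 49/74.537, offset 1.214.
AQI = 51 + 49/74.537·1.214 ≈ 51.80 ⇒ 52.
CO: 11.917 lies in 7.689–15.360, so I_lo=51, I_hi=100, C_lo=7.689, C_hi=15.360.
(100−51)/(15.360−7.689) × (11.917−7.689) + 51 = 49/7.671 × 4.228 + 51 ≈ 78.01 → 78.
NO₂: row 822.7–1068.2 (AQI 151–200). (200−151)·(928.4−822.7)/(1068.2−822.7) + 151 = 49·105.7/245.5 + 151 ≈ 172.10 → 172.
PM10: 390.9 lies in 334.7–462.2, so I_lo=201, I_hi=300, C_lo=334.7, C_hi=462.2.
(300−201)/(462.2−334.7) × (390.9−334.7) + 201 = 99/127.5 × 56.2 + 201 ≈ 244.64 → 245.
Sub-indices: O₃→137, SO₂→93, PM2.5→52, CO→78, NO₂→172, PM10→245. Overall AQI = max = 245; dominant pollutant is PM10.
AQI 245: Very Unhealthy.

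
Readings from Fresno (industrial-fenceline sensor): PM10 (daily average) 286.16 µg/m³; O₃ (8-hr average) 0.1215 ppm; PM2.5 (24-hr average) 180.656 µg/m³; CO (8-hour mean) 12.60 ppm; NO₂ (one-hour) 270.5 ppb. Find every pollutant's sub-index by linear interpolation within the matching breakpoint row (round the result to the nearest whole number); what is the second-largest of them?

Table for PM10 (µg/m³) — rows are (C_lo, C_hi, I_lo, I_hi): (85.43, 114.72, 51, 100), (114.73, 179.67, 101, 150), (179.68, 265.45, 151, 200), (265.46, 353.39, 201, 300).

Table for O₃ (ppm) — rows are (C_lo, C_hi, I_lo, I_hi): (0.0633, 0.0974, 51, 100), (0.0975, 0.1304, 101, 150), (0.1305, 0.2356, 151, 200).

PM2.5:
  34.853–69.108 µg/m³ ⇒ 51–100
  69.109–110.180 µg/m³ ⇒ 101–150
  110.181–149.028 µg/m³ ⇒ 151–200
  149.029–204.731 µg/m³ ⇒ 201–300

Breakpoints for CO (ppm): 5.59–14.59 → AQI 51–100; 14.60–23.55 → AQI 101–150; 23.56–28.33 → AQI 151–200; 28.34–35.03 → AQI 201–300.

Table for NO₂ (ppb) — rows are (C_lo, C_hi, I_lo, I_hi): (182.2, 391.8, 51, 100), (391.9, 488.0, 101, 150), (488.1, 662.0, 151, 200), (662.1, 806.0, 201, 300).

PM10 286.16: bracket 265.46–353.39 → index 201–300; slope 99/87.93, offset 20.70.
AQI = 201 + 99/87.93·20.70 ≈ 224.31 ⇒ 224.
O₃ 0.1215: bracket 0.0975–0.1304 → index 101–150; slope 49/0.0329, offset 0.0240.
AQI = 101 + 49/0.0329·0.0240 ≈ 136.74 ⇒ 137.
PM2.5 180.656: bracket 149.029–204.731 → index 201–300; slope 99/55.702, offset 31.627.
AQI = 201 + 99/55.702·31.627 ≈ 257.21 ⇒ 257.
CO: 12.60 ∈ [5.59, 14.59] ↔ index [51, 100].
51 + (12.60−5.59)·(100−51)/(14.59−5.59) = 51 + 7.01·49/9.00 ≈ 89.17, so AQI = 89.
NO₂: row 182.2–391.8 (AQI 51–100). (100−51)·(270.5−182.2)/(391.8−182.2) + 51 = 49·88.3/209.6 + 51 ≈ 71.64 → 72.
Sub-indices: PM10→224, O₃→137, PM2.5→257, CO→89, NO₂→72. Ranked high→low: 257, 224, 137, 89, 72. Second-highest sub-index = 224.

224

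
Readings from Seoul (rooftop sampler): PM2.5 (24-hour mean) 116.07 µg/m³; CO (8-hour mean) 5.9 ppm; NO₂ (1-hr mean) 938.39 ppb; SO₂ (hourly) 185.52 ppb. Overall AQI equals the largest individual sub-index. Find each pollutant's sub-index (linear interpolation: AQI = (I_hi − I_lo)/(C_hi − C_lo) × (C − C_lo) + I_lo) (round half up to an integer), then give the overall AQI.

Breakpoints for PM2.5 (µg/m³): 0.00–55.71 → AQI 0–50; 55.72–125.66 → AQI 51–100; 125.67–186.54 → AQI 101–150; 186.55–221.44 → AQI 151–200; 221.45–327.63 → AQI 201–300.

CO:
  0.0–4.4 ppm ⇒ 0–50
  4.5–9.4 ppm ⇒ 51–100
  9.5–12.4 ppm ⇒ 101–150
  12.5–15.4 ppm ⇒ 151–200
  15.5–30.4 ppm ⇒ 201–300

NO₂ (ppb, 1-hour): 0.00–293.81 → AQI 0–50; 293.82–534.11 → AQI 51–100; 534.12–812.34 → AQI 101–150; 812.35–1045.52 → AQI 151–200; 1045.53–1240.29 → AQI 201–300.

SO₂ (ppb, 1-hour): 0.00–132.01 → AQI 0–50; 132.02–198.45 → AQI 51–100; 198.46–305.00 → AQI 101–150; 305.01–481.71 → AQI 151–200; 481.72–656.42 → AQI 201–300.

PM2.5 116.07: bracket 55.72–125.66 → index 51–100; slope 49/69.94, offset 60.35.
AQI = 51 + 49/69.94·60.35 ≈ 93.28 ⇒ 93.
CO: 5.9 lies in 4.5–9.4, so I_lo=51, I_hi=100, C_lo=4.5, C_hi=9.4.
(100−51)/(9.4−4.5) × (5.9−4.5) + 51 = 49/4.9 × 1.4 + 51 ≈ 65.00 → 65.
NO₂: 938.39 ∈ [812.35, 1045.52] ↔ index [151, 200].
151 + (938.39−812.35)·(200−151)/(1045.52−812.35) = 151 + 126.04·49/233.17 ≈ 177.49, so AQI = 177.
SO₂: 185.52 ∈ [132.02, 198.45] ↔ index [51, 100].
51 + (185.52−132.02)·(100−51)/(198.45−132.02) = 51 + 53.50·49/66.43 ≈ 90.46, so AQI = 90.
Sub-indices: PM2.5→93, CO→65, NO₂→177, SO₂→90. Overall AQI = max = 177; dominant pollutant is NO₂.

177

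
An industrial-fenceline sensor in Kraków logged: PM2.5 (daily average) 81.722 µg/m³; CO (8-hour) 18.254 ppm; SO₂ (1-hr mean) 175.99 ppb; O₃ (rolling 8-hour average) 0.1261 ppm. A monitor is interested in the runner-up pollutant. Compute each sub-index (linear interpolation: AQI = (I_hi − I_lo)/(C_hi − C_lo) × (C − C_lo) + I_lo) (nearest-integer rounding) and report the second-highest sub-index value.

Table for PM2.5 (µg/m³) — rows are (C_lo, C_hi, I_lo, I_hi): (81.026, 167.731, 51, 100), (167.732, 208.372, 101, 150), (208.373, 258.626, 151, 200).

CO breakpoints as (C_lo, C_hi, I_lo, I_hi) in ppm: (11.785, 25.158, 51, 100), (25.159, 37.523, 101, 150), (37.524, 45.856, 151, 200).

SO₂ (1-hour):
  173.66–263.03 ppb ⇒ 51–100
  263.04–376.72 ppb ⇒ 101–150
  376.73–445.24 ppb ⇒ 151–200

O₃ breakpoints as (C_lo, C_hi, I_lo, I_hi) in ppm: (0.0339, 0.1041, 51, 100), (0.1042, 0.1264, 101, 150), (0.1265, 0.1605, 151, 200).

PM2.5: row 81.026–167.731 (AQI 51–100). (100−51)·(81.722−81.026)/(167.731−81.026) + 51 = 49·0.696/86.705 + 51 ≈ 51.39 → 51.
CO: 18.254 lies in 11.785–25.158, so I_lo=51, I_hi=100, C_lo=11.785, C_hi=25.158.
(100−51)/(25.158−11.785) × (18.254−11.785) + 51 = 49/13.373 × 6.469 + 51 ≈ 74.70 → 75.
SO₂: 175.99 ∈ [173.66, 263.03] ↔ index [51, 100].
51 + (175.99−173.66)·(100−51)/(263.03−173.66) = 51 + 2.33·49/89.37 ≈ 52.28, so AQI = 52.
O₃: 0.1261 lies in 0.1042–0.1264, so I_lo=101, I_hi=150, C_lo=0.1042, C_hi=0.1264.
(150−101)/(0.1264−0.1042) × (0.1261−0.1042) + 101 = 49/0.0222 × 0.0219 + 101 ≈ 149.34 → 149.
Sub-indices: PM2.5→51, CO→75, SO₂→52, O₃→149. Ranked high→low: 149, 75, 52, 51. Second-highest sub-index = 75.

75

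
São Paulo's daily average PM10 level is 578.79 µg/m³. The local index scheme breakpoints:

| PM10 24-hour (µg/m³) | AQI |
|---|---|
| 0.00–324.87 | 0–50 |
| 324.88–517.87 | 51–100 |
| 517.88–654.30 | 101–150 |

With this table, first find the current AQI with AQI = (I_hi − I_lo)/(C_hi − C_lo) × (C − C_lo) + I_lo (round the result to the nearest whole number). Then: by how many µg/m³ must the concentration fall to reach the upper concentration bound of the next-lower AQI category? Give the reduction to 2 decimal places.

60.92

PM10: 578.79 ∈ [517.88, 654.30] ↔ index [101, 150].
101 + (578.79−517.88)·(150−101)/(654.30−517.88) = 101 + 60.91·49/136.42 ≈ 122.88, so AQI = 123.
Current AQI 123 is in the Unhealthy for Sensitive Groups range (101–150). The next-lower category tops out at AQI 100, whose upper concentration bound is 517.87 µg/m³.
Reduction needed = 578.79 − 517.87 = 60.92 µg/m³.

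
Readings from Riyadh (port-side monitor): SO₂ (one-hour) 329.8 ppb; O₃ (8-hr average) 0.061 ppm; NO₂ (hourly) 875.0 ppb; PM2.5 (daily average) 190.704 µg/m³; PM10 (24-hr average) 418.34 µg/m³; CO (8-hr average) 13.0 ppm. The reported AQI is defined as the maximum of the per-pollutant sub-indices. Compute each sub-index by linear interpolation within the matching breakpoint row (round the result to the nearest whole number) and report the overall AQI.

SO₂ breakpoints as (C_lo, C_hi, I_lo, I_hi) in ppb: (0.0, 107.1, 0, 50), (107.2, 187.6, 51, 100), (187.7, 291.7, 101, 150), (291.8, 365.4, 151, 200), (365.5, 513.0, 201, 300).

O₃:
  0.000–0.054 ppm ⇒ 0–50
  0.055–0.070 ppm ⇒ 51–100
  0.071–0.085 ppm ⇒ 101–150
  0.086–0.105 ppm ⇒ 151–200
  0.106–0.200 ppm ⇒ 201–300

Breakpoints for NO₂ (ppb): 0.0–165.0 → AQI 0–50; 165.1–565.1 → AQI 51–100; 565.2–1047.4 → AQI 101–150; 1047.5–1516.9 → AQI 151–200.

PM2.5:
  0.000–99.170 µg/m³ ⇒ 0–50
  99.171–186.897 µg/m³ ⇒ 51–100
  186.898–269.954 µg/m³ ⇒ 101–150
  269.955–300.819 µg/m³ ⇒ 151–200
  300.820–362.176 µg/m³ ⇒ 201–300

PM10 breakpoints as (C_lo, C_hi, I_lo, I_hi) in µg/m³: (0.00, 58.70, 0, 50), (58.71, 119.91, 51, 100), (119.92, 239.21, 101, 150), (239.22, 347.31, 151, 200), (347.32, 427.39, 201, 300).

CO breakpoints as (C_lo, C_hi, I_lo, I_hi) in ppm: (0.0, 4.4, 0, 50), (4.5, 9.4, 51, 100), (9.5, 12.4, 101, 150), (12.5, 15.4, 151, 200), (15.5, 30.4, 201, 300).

SO₂: 329.8 ∈ [291.8, 365.4] ↔ index [151, 200].
151 + (329.8−291.8)·(200−151)/(365.4−291.8) = 151 + 38.0·49/73.6 ≈ 176.30, so AQI = 176.
O₃ 0.061: bracket 0.055–0.070 → index 51–100; slope 49/0.015, offset 0.006.
AQI = 51 + 49/0.015·0.006 ≈ 70.60 ⇒ 71.
NO₂ 875.0: bracket 565.2–1047.4 → index 101–150; slope 49/482.2, offset 309.8.
AQI = 101 + 49/482.2·309.8 ≈ 132.48 ⇒ 132.
PM2.5: 190.704 ∈ [186.898, 269.954] ↔ index [101, 150].
101 + (190.704−186.898)·(150−101)/(269.954−186.898) = 101 + 3.806·49/83.056 ≈ 103.25, so AQI = 103.
PM10: 418.34 lies in 347.32–427.39, so I_lo=201, I_hi=300, C_lo=347.32, C_hi=427.39.
(300−201)/(427.39−347.32) × (418.34−347.32) + 201 = 99/80.07 × 71.02 + 201 ≈ 288.81 → 289.
CO: 13.0 ∈ [12.5, 15.4] ↔ index [151, 200].
151 + (13.0−12.5)·(200−151)/(15.4−12.5) = 151 + 0.5·49/2.9 ≈ 159.45, so AQI = 159.
Sub-indices: SO₂→176, O₃→71, NO₂→132, PM2.5→103, PM10→289, CO→159. Overall AQI = max = 289; dominant pollutant is PM10.

289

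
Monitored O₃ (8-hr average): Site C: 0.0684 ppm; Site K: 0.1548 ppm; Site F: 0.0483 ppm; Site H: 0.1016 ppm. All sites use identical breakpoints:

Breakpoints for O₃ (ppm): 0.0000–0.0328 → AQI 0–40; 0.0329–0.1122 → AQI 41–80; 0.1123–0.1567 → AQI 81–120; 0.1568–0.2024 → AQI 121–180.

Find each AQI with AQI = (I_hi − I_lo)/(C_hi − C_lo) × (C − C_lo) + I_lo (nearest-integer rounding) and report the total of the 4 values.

Site C: 0.0684 lies in 0.0329–0.1122, so I_lo=41, I_hi=80, C_lo=0.0329, C_hi=0.1122.
(80−41)/(0.1122−0.0329) × (0.0684−0.0329) + 41 = 39/0.0793 × 0.0355 + 41 ≈ 58.46 → 58.
Site K: row 0.1123–0.1567 (AQI 81–120). (120−81)·(0.1548−0.1123)/(0.1567−0.1123) + 81 = 39·0.0425/0.0444 + 81 ≈ 118.33 → 118.
Site F: row 0.0329–0.1122 (AQI 41–80). (80−41)·(0.0483−0.0329)/(0.1122−0.0329) + 41 = 39·0.0154/0.0793 + 41 ≈ 48.57 → 49.
Site H: 0.1016 lies in 0.0329–0.1122, so I_lo=41, I_hi=80, C_lo=0.0329, C_hi=0.1122.
(80−41)/(0.1122−0.0329) × (0.1016−0.0329) + 41 = 39/0.0793 × 0.0687 + 41 ≈ 74.79 → 75.
AQIs: Site C=58, Site K=118, Site F=49, Site H=75. Sum = 58 + 118 + 49 + 75 = 300.

300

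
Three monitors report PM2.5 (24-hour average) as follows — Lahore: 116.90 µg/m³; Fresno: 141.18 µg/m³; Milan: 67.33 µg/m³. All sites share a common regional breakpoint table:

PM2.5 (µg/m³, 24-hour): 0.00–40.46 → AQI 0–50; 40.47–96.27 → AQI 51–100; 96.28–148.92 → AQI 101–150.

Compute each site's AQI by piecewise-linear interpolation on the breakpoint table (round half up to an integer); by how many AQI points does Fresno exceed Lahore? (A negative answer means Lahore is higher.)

23

Lahore: 116.90 ∈ [96.28, 148.92] ↔ index [101, 150].
101 + (116.90−96.28)·(150−101)/(148.92−96.28) = 101 + 20.62·49/52.64 ≈ 120.19, so AQI = 120.
Fresno 141.18: bracket 96.28–148.92 → index 101–150; slope 49/52.64, offset 44.90.
AQI = 101 + 49/52.64·44.90 ≈ 142.80 ⇒ 143.
Milan: row 40.47–96.27 (AQI 51–100). (100−51)·(67.33−40.47)/(96.27−40.47) + 51 = 49·26.86/55.80 + 51 ≈ 74.59 → 75.
AQIs: Lahore=120, Fresno=143, Milan=75. Fresno (143) − Lahore (120) = 23.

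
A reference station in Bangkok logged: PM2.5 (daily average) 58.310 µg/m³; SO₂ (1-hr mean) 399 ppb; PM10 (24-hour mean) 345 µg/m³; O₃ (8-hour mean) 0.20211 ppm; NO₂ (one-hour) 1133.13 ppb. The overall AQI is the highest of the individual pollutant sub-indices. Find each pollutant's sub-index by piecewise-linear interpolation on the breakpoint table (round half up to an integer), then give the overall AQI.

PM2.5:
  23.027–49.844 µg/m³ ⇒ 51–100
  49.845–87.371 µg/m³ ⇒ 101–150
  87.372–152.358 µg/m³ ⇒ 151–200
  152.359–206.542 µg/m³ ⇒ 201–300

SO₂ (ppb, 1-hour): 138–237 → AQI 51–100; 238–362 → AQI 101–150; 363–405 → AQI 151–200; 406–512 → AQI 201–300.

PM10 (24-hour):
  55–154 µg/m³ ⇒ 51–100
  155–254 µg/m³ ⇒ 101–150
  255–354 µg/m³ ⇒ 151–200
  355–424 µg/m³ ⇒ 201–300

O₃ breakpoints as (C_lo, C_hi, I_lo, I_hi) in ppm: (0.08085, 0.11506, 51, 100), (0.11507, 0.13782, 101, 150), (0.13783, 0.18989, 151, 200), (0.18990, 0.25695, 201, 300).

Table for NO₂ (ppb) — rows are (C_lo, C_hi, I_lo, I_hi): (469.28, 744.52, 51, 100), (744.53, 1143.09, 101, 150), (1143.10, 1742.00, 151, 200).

PM2.5: row 49.845–87.371 (AQI 101–150). (150−101)·(58.310−49.845)/(87.371−49.845) + 101 = 49·8.465/37.526 + 101 ≈ 112.05 → 112.
SO₂: 399 lies in 363–405, so I_lo=151, I_hi=200, C_lo=363, C_hi=405.
(200−151)/(405−363) × (399−363) + 151 = 49/42 × 36 + 151 ≈ 193.00 → 193.
PM10: 345 ∈ [255, 354] ↔ index [151, 200].
151 + (345−255)·(200−151)/(354−255) = 151 + 90·49/99 ≈ 195.55, so AQI = 196.
O₃: 0.20211 lies in 0.18990–0.25695, so I_lo=201, I_hi=300, C_lo=0.18990, C_hi=0.25695.
(300−201)/(0.25695−0.18990) × (0.20211−0.18990) + 201 = 99/0.06705 × 0.01221 + 201 ≈ 219.03 → 219.
NO₂: 1133.13 lies in 744.53–1143.09, so I_lo=101, I_hi=150, C_lo=744.53, C_hi=1143.09.
(150−101)/(1143.09−744.53) × (1133.13−744.53) + 101 = 49/398.56 × 388.60 + 101 ≈ 148.78 → 149.
Sub-indices: PM2.5→112, SO₂→193, PM10→196, O₃→219, NO₂→149. Overall AQI = max = 219; dominant pollutant is O₃.

219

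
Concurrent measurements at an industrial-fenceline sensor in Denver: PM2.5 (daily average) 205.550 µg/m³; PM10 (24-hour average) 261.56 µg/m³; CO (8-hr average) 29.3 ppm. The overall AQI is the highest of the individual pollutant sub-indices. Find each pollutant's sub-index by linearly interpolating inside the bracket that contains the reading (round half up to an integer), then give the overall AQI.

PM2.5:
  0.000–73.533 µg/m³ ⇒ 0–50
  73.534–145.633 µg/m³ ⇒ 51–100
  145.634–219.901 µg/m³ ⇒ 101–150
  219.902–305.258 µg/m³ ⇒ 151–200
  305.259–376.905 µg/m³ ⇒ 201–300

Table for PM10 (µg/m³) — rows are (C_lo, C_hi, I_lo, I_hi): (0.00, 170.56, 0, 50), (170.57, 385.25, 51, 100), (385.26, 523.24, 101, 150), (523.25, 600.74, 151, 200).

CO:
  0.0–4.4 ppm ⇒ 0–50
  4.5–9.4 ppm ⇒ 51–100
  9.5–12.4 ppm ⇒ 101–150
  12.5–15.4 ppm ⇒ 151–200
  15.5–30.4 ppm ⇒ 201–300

PM2.5: 205.550 ∈ [145.634, 219.901] ↔ index [101, 150].
101 + (205.550−145.634)·(150−101)/(219.901−145.634) = 101 + 59.916·49/74.267 ≈ 140.53, so AQI = 141.
PM10: row 170.57–385.25 (AQI 51–100). (100−51)·(261.56−170.57)/(385.25−170.57) + 51 = 49·90.99/214.68 + 51 ≈ 71.77 → 72.
CO: 29.3 lies in 15.5–30.4, so I_lo=201, I_hi=300, C_lo=15.5, C_hi=30.4.
(300−201)/(30.4−15.5) × (29.3−15.5) + 201 = 99/14.9 × 13.8 + 201 ≈ 292.69 → 293.
Sub-indices: PM2.5→141, PM10→72, CO→293. Overall AQI = max = 293; dominant pollutant is CO.

293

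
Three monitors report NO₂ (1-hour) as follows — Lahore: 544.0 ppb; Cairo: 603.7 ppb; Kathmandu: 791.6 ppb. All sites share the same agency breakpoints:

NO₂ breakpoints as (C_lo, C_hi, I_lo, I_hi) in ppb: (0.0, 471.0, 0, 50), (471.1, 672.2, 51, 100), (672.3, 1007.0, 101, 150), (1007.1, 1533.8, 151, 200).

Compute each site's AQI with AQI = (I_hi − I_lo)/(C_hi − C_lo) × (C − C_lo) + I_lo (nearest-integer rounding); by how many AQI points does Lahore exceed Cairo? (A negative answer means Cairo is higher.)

-14

Lahore: row 471.1–672.2 (AQI 51–100). (100−51)·(544.0−471.1)/(672.2−471.1) + 51 = 49·72.9/201.1 + 51 ≈ 68.76 → 69.
Cairo: row 471.1–672.2 (AQI 51–100). (100−51)·(603.7−471.1)/(672.2−471.1) + 51 = 49·132.6/201.1 + 51 ≈ 83.31 → 83.
Kathmandu: 791.6 lies in 672.3–1007.0, so I_lo=101, I_hi=150, C_lo=672.3, C_hi=1007.0.
(150−101)/(1007.0−672.3) × (791.6−672.3) + 101 = 49/334.7 × 119.3 + 101 ≈ 118.47 → 118.
AQIs: Lahore=69, Cairo=83, Kathmandu=118. Lahore (69) − Cairo (83) = -14.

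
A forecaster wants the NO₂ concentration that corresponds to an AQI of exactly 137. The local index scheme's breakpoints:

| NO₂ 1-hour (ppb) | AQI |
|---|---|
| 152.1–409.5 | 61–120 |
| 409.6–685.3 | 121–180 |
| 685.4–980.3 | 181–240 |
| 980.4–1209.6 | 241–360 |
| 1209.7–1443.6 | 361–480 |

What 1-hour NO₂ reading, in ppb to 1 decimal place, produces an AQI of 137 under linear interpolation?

484.4

AQI 137 lies in the 121–180 band, which corresponds to 409.6–685.3 ppb.
C = 409.6 + (137−121)×(685.3−409.6)/(180−121) = 409.6 + 16×275.7/59 ≈ 484.366 ppb → 484.4 ppb to 1 dp.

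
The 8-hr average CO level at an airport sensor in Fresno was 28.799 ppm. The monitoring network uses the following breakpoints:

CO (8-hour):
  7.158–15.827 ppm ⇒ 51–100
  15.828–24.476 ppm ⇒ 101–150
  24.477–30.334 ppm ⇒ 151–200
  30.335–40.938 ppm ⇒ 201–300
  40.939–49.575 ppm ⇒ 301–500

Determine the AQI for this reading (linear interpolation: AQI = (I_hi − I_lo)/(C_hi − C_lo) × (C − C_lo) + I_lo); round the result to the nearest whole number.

187

CO: 28.799 lies in 24.477–30.334, so I_lo=151, I_hi=200, C_lo=24.477, C_hi=30.334.
(200−151)/(30.334−24.477) × (28.799−24.477) + 151 = 49/5.857 × 4.322 + 151 ≈ 187.16 → 187.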